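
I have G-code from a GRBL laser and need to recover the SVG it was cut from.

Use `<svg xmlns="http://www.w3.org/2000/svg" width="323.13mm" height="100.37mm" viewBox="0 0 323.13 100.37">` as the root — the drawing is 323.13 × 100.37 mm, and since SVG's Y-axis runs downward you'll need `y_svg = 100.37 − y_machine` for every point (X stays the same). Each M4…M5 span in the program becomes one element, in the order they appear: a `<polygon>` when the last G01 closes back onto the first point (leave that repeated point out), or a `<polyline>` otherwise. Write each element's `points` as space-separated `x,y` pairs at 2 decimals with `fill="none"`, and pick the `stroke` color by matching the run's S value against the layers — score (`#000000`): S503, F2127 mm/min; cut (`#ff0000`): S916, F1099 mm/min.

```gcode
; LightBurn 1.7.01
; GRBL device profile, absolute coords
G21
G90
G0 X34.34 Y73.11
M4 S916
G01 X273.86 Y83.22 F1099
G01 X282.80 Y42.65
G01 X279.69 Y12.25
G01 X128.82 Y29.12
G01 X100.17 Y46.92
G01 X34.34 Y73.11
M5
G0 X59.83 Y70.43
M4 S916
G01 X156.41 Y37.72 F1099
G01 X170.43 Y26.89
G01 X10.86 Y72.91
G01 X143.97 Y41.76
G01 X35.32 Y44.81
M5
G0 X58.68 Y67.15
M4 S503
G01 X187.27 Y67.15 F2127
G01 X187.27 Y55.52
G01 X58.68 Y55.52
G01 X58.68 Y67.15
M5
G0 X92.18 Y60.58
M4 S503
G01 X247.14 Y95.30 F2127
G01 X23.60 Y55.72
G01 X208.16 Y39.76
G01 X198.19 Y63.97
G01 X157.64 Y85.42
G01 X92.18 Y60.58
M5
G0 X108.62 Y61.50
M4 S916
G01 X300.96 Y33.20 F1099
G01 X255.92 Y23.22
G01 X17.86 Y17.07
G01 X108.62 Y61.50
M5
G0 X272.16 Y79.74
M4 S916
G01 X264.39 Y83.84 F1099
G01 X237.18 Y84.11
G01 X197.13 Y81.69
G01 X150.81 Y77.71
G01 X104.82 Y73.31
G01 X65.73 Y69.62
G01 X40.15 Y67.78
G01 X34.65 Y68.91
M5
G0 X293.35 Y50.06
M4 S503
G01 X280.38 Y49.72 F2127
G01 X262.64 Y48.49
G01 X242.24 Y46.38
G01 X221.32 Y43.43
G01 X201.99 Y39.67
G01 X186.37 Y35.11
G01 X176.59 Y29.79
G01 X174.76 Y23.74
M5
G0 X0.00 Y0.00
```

Each laser-on run becomes one SVG element. Flip Y back into SVG space with y_svg = 100.37 − y_machine.

Run 1: the run's S916 means `#ff0000` (cut). The run returns to its start, so emit a `<polygon>` with points (Y-flipped): 34.34,27.26 273.86,17.15 282.80,57.72 279.69,88.12 128.82,71.25 100.17,53.45.

Run 2: the run's S916 means `#ff0000` (cut). The run is open, so emit a `<polyline>` with points (Y-flipped): 59.83,29.94 156.41,62.65 170.43,73.48 10.86,27.46 143.97,58.61 35.32,55.56.

Run 3: the run's S503 means `#000000` (score). The run returns to its start, so emit a `<polygon>` with points (Y-flipped): 58.68,33.22 187.27,33.22 187.27,44.85 58.68,44.85.

Run 4: S503 ⇒ score layer `#000000`. The run returns to its start, so emit a `<polygon>` with points (Y-flipped): 92.18,39.79 247.14,5.07 23.60,44.65 208.16,60.61 198.19,36.40 157.64,14.95.

Run 5: S916 ⇒ cut layer `#ff0000`. The run returns to its start, so emit a `<polygon>` with points (Y-flipped): 108.62,38.87 300.96,67.17 255.92,77.15 17.86,83.30.

Run 6: the run's S916 means `#ff0000` (cut). The run is open, so emit a `<polyline>` with points (Y-flipped): 272.16,20.63 264.39,16.53 237.18,16.26 197.13,18.68 150.81,22.66 104.82,27.06 65.73,30.75 40.15,32.59 34.65,31.46.

Run 7: power S503 maps to stroke `#000000` (score). The run is open, so emit a `<polyline>` with points (Y-flipped): 293.35,50.31 280.38,50.65 262.64,51.88 242.24,53.99 221.32,56.94 201.99,60.70 186.37,65.26 176.59,70.58 174.76,76.63.

<svg xmlns="http://www.w3.org/2000/svg" width="323.13mm" height="100.37mm" viewBox="0 0 323.13 100.37">
  <polygon points="34.34,27.26 273.86,17.15 282.80,57.72 279.69,88.12 128.82,71.25 100.17,53.45" fill="none" stroke="#ff0000"/>
  <polyline points="59.83,29.94 156.41,62.65 170.43,73.48 10.86,27.46 143.97,58.61 35.32,55.56" fill="none" stroke="#ff0000"/>
  <polygon points="58.68,33.22 187.27,33.22 187.27,44.85 58.68,44.85" fill="none" stroke="#000000"/>
  <polygon points="92.18,39.79 247.14,5.07 23.60,44.65 208.16,60.61 198.19,36.40 157.64,14.95" fill="none" stroke="#000000"/>
  <polygon points="108.62,38.87 300.96,67.17 255.92,77.15 17.86,83.30" fill="none" stroke="#ff0000"/>
  <polyline points="272.16,20.63 264.39,16.53 237.18,16.26 197.13,18.68 150.81,22.66 104.82,27.06 65.73,30.75 40.15,32.59 34.65,31.46" fill="none" stroke="#ff0000"/>
  <polyline points="293.35,50.31 280.38,50.65 262.64,51.88 242.24,53.99 221.32,56.94 201.99,60.70 186.37,65.26 176.59,70.58 174.76,76.63" fill="none" stroke="#000000"/>
</svg>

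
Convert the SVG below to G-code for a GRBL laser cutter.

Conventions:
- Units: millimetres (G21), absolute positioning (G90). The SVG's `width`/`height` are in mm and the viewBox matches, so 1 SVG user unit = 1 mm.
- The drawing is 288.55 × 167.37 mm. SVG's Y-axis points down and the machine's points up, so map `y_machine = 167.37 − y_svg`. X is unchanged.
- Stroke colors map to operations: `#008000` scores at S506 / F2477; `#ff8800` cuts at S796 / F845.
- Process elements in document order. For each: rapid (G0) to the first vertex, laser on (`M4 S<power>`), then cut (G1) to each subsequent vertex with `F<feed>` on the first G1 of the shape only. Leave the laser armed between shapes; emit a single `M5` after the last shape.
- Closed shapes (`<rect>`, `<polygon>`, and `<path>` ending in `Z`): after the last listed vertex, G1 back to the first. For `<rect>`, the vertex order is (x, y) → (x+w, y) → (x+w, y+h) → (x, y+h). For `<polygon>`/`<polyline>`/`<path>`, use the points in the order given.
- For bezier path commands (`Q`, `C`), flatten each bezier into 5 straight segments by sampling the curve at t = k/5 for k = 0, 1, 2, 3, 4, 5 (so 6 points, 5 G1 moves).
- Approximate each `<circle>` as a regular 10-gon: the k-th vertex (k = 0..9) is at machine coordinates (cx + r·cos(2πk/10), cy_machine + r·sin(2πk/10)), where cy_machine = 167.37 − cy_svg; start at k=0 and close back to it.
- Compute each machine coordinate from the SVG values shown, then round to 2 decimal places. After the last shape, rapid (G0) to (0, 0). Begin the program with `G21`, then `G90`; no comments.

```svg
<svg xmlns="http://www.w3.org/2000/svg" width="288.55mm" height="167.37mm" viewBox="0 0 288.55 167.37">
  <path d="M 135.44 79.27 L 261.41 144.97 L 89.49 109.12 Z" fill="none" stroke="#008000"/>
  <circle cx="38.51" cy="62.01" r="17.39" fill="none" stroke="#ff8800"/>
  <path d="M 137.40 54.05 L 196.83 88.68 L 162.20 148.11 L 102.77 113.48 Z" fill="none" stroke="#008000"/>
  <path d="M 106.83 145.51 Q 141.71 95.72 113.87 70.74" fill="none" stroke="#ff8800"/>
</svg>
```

Since the viewBox matches the mm dimensions, user units are millimetres directly. The only transform is the Y-flip y_m = 167.37 − y_svg.

Shape 1 is a closed polygon drawn with `<path>`. Its stroke #008000 means score at S506, F2477. After flipping Y the toolpath is (135.44,88.10) → (261.41,22.40) → (89.49,58.25) → (135.44,88.10), returning to the start.

Shape 2 is a circle drawn with `<circle>`. Its stroke #ff8800 means cut at S796, F845. After flipping Y the toolpath is (55.90,105.36) → (52.58,115.58) → (43.88,121.90) → (33.14,121.90) → (24.44,115.58) → (21.12,105.36) → (24.44,95.14) → (33.14,88.82) → (43.88,88.82) → (52.58,95.14) → (55.90,105.36), returning to the start.

Shape 3 is a regular polygon drawn with `<path>`. Its stroke #008000 means score at S506, F2477. After flipping Y the toolpath is (137.40,113.32) → (196.83,78.69) → (162.20,19.26) → (102.77,53.89) → (137.40,113.32), returning to the start.

Shape 4 is a quadratic bezier drawn with `<path>`. Its stroke #ff8800 means cut at S796, F845. After flipping Y the toolpath is (106.83,21.86) → (118.27,40.78) → (124.70,57.72) → (126.11,72.68) → (122.50,85.65) → (113.87,96.63).

G21
G90
G0 X135.44 Y88.10
M4 S506
G1 X261.41 Y22.40 F2477
G1 X89.49 Y58.25
G1 X135.44 Y88.10
G0 X55.90 Y105.36
M4 S796
G1 X52.58 Y115.58 F845
G1 X43.88 Y121.90
G1 X33.14 Y121.90
G1 X24.44 Y115.58
G1 X21.12 Y105.36
G1 X24.44 Y95.14
G1 X33.14 Y88.82
G1 X43.88 Y88.82
G1 X52.58 Y95.14
G1 X55.90 Y105.36
G0 X137.40 Y113.32
M4 S506
G1 X196.83 Y78.69 F2477
G1 X162.20 Y19.26
G1 X102.77 Y53.89
G1 X137.40 Y113.32
G0 X106.83 Y21.86
M4 S796
G1 X118.27 Y40.78 F845
G1 X124.70 Y57.72
G1 X126.11 Y72.68
G1 X122.50 Y85.65
G1 X113.87 Y96.63
M5
G0 X0.00 Y0.00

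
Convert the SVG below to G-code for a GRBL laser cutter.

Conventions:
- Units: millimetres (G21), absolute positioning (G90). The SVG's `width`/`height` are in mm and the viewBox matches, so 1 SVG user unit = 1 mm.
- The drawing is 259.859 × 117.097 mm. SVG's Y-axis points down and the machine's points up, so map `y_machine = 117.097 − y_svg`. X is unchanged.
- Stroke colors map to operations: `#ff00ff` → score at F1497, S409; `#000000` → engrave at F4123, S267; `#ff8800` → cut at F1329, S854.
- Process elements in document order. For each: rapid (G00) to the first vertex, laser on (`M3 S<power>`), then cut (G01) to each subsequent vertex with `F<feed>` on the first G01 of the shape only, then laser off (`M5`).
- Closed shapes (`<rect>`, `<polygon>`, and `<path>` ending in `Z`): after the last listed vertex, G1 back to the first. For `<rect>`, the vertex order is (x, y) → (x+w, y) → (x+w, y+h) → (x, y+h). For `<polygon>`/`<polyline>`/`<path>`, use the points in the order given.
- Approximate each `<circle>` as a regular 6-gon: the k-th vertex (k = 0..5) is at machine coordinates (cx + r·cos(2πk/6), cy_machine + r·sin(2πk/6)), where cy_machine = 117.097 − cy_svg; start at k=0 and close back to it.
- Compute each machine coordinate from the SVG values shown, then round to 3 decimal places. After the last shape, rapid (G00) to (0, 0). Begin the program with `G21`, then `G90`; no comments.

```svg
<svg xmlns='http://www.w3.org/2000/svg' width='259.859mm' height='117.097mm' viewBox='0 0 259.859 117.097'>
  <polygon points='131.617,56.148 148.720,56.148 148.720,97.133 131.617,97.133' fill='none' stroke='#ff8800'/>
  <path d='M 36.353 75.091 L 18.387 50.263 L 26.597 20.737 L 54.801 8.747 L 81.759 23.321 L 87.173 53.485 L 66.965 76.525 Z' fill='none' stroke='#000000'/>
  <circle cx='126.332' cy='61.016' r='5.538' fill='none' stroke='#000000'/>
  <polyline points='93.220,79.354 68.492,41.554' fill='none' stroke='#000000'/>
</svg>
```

G21
G90
G00 X131.617 Y60.949
M3 S854
G01 X148.720 Y60.949 F1329
G01 X148.720 Y19.964
G01 X131.617 Y19.964
G01 X131.617 Y60.949
M5
G00 X36.353 Y42.006
M3 S267
G01 X18.387 Y66.834 F4123
G01 X26.597 Y96.360
G01 X54.801 Y108.350
G01 X81.759 Y93.776
G01 X87.173 Y63.612
G01 X66.965 Y40.572
G01 X36.353 Y42.006
M5
G00 X131.870 Y56.081
M3 S267
G01 X129.101 Y60.877 F4123
G01 X123.563 Y60.877
G01 X120.794 Y56.081
G01 X123.563 Y51.285
G01 X129.101 Y51.285
G01 X131.870 Y56.081
M5
G00 X93.220 Y37.743
M3 S267
G01 X68.492 Y75.543 F4123
M5
G00 X0.000 Y0.000

Since the viewBox matches the mm dimensions, user units are millimetres directly. The only transform is the Y-flip y_m = 117.097 − y_svg.

Shape 1 is a rectangle drawn with `<polygon>`. Its stroke #ff8800 means cut at S854, F1329. After flipping Y the toolpath is (131.617,60.949) → (148.720,60.949) → (148.720,19.964) → (131.617,19.964) → (131.617,60.949), returning to the start.

Shape 2 is a regular polygon drawn with `<path>`. Its stroke #000000 means engrave at S267, F4123. After flipping Y the toolpath is (36.353,42.006) → (18.387,66.834) → (26.597,96.360) → (54.801,108.350) → (81.759,93.776) → (87.173,63.612) → (66.965,40.572) → (36.353,42.006), returning to the start.

Shape 3 is a circle drawn with `<circle>`. Its stroke #000000 means engrave at S267, F4123. After flipping Y the toolpath is (131.870,56.081) → (129.101,60.877) → (123.563,60.877) → (120.794,56.081) → (123.563,51.285) → (129.101,51.285) → (131.870,56.081), returning to the start.

Shape 4 is a line segment drawn with `<polyline>`. Its stroke #000000 means engrave at S267, F4123. After flipping Y the toolpath is (93.220,37.743) → (68.492,75.543).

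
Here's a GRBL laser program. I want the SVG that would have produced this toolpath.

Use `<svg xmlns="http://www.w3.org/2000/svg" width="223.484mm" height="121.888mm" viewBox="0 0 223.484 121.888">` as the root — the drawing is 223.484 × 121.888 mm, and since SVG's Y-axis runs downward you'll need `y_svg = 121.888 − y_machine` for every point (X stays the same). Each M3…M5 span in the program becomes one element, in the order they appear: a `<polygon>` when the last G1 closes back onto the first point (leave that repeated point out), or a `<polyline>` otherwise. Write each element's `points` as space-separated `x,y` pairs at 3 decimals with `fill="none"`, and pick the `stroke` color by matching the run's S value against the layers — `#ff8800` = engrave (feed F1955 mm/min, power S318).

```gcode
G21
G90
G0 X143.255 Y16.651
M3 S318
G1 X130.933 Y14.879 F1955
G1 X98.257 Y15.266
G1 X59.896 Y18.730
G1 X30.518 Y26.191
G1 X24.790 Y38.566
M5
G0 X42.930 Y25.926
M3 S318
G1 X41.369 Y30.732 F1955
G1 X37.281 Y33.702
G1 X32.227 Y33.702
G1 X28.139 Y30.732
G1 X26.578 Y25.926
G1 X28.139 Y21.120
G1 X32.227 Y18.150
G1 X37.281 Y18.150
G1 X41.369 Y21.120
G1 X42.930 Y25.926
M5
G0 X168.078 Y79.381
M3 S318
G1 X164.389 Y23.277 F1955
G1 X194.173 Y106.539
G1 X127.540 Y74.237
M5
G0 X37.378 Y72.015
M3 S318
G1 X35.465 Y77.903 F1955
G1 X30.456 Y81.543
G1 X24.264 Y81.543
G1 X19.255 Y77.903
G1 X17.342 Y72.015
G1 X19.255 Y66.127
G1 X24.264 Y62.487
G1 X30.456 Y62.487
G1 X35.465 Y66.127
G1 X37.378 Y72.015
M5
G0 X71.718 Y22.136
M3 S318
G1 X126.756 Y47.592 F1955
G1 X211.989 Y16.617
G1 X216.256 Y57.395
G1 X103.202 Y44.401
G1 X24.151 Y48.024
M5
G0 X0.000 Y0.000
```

y_svg = 121.888 − y_m. Every run uses S318, so all elements get stroke `#ff8800` (engrave).

[1] open run; points: 143.255,105.237 130.933,107.009 98.257,106.622 59.896,103.158 30.518,95.697 24.790,83.322

[2] closed run; points: 42.930,95.962 41.369,91.156 37.281,88.186 32.227,88.186 28.139,91.156 26.578,95.962 28.139,100.768 32.227,103.738 37.281,103.738 41.369,100.768

[3] open run; points: 168.078,42.507 164.389,98.611 194.173,15.349 127.540,47.651

[4] closed run; points: 37.378,49.873 35.465,43.985 30.456,40.345 24.264,40.345 19.255,43.985 17.342,49.873 19.255,55.761 24.264,59.401 30.456,59.401 35.465,55.761

[5] open run; points: 71.718,99.752 126.756,74.296 211.989,105.271 216.256,64.493 103.202,77.487 24.151,73.864

<svg xmlns="http://www.w3.org/2000/svg" width="223.484mm" height="121.888mm" viewBox="0 0 223.484 121.888">
  <polyline points="143.255,105.237 130.933,107.009 98.257,106.622 59.896,103.158 30.518,95.697 24.790,83.322" fill="none" stroke="#ff8800"/>
  <polygon points="42.930,95.962 41.369,91.156 37.281,88.186 32.227,88.186 28.139,91.156 26.578,95.962 28.139,100.768 32.227,103.738 37.281,103.738 41.369,100.768" fill="none" stroke="#ff8800"/>
  <polyline points="168.078,42.507 164.389,98.611 194.173,15.349 127.540,47.651" fill="none" stroke="#ff8800"/>
  <polygon points="37.378,49.873 35.465,43.985 30.456,40.345 24.264,40.345 19.255,43.985 17.342,49.873 19.255,55.761 24.264,59.401 30.456,59.401 35.465,55.761" fill="none" stroke="#ff8800"/>
  <polyline points="71.718,99.752 126.756,74.296 211.989,105.271 216.256,64.493 103.202,77.487 24.151,73.864" fill="none" stroke="#ff8800"/>
</svg>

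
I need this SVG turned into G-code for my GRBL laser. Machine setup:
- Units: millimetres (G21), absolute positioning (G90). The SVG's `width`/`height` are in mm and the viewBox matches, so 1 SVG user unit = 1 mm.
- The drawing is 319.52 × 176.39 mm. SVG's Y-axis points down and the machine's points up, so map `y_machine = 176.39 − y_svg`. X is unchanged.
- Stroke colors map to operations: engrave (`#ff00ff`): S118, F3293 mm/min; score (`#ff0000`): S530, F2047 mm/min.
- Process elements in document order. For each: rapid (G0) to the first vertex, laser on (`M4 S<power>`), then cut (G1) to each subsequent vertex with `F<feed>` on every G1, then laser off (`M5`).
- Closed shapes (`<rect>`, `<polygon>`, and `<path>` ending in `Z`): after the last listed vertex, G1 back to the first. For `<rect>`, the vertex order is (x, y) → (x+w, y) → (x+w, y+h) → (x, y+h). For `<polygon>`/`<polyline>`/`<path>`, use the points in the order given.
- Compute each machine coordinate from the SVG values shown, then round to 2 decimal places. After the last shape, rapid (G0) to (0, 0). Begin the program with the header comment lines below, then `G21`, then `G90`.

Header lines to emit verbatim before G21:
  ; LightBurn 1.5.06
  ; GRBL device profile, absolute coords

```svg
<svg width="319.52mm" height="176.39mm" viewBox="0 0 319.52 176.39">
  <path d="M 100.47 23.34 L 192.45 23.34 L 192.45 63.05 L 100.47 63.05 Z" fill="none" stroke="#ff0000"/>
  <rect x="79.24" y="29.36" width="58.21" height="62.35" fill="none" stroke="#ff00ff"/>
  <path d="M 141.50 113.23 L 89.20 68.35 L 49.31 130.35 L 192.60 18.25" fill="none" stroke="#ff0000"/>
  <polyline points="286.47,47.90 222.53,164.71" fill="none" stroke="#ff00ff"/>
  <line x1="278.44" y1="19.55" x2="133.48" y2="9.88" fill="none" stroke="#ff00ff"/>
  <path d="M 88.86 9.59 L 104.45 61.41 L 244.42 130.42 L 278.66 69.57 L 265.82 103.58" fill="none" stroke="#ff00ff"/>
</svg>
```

; LightBurn 1.5.06
; GRBL device profile, absolute coords
G21
G90
G0 X100.47 Y153.05
M4 S530
G1 X192.45 Y153.05 F2047
G1 X192.45 Y113.34 F2047
G1 X100.47 Y113.34 F2047
G1 X100.47 Y153.05 F2047
M5
G0 X79.24 Y147.03
M4 S118
G1 X137.45 Y147.03 F3293
G1 X137.45 Y84.68 F3293
G1 X79.24 Y84.68 F3293
G1 X79.24 Y147.03 F3293
M5
G0 X141.50 Y63.16
M4 S530
G1 X89.20 Y108.04 F2047
G1 X49.31 Y46.04 F2047
G1 X192.60 Y158.14 F2047
M5
G0 X286.47 Y128.49
M4 S118
G1 X222.53 Y11.68 F3293
M5
G0 X278.44 Y156.84
M4 S118
G1 X133.48 Y166.51 F3293
M5
G0 X88.86 Y166.80
M4 S118
G1 X104.45 Y114.98 F3293
G1 X244.42 Y45.97 F3293
G1 X278.66 Y106.82 F3293
G1 X265.82 Y72.81 F3293
M5
G0 X0.00 Y0.00

1 u = 1 mm; y_m = 176.39 − y.

[1] `<path>` rectangle, #ff0000→score S530 F2047: (100.47,153.05) → (192.45,153.05) → (192.45,113.34) → (100.47,113.34) → (100.47,153.05) (closed)

[2] `<rect>` rectangle, #ff00ff→engrave S118 F3293: (79.24,147.03) → (137.45,147.03) → (137.45,84.68) → (79.24,84.68) → (79.24,147.03) (closed)

[3] `<path>` open polyline, #ff0000→score S530 F2047: (141.50,63.16) → (89.20,108.04) → (49.31,46.04) → (192.60,158.14)

[4] `<polyline>` line segment, #ff00ff→engrave S118 F3293: (286.47,128.49) → (222.53,11.68)

[5] `<line>` line segment, #ff00ff→engrave S118 F3293: (278.44,156.84) → (133.48,166.51)

[6] `<path>` open polyline, #ff00ff→engrave S118 F3293: (88.86,166.80) → (104.45,114.98) → (244.42,45.97) → (278.66,106.82) → (265.82,72.81)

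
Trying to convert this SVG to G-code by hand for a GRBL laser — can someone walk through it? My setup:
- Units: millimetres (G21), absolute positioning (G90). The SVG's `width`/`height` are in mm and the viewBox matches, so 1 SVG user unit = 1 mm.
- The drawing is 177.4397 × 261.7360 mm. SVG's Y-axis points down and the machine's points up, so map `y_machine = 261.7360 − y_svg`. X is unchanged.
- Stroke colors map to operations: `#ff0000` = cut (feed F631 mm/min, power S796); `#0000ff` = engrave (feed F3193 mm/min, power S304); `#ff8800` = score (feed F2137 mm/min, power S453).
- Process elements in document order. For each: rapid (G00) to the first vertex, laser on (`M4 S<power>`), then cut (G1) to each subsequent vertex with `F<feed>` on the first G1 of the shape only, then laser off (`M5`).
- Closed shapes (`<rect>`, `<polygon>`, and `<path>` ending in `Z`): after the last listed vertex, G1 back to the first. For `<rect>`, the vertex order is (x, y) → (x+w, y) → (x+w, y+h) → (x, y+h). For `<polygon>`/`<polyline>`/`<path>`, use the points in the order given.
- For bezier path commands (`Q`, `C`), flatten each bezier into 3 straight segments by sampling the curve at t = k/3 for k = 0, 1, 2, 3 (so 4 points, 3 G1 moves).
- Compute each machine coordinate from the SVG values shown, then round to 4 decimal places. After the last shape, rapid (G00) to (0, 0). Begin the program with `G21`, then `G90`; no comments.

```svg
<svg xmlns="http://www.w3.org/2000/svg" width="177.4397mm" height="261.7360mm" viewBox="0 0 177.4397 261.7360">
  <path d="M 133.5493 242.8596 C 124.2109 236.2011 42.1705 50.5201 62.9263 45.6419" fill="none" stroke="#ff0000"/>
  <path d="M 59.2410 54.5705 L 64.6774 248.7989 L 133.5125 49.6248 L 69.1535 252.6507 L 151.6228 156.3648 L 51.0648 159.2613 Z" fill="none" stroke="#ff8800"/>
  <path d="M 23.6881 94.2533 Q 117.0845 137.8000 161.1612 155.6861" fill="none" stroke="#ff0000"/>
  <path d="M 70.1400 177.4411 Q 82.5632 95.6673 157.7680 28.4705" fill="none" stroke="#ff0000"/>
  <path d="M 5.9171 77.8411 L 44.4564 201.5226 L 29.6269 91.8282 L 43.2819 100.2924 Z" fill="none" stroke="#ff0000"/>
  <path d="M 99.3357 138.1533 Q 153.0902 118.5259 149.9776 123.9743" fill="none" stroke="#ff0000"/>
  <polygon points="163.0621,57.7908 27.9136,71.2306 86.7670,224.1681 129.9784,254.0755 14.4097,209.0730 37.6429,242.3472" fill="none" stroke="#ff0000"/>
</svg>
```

G21
G90
G00 X133.5493 Y18.8764
M4 S796
G1 X106.4768 Y71.8822 F631
G1 X69.9360 Y164.2752
G1 X62.9263 Y216.0941
M5
G00 X59.2410 Y207.1655
M4 S453
G1 X64.6774 Y12.9371 F2137
G1 X133.5125 Y212.1112
G1 X69.1535 Y9.0853
G1 X151.6228 Y105.3712
G1 X51.0648 Y102.4747
G1 X59.2410 Y207.1655
M5
G00 X23.6881 Y167.4827
M4 S796
G1 X80.4724 Y141.3027 F631
G1 X126.2968 Y120.8251
G1 X161.1612 Y106.0499
M5
G00 X70.1400 Y84.2949
M4 S796
G1 X85.3979 Y137.1911 F631
G1 X114.6072 Y186.8480
G1 X157.7680 Y233.2655
M5
G00 X5.9171 Y183.8949
M4 S796
G1 X44.4564 Y60.2134 F631
G1 X29.6269 Y169.9078
G1 X43.2819 Y161.4436
G1 X5.9171 Y183.8949
M5
G00 X99.3357 Y123.5827
M4 S796
G1 X128.8535 Y133.8814 F631
G1 X145.7341 Y138.6078
G1 X149.9776 Y137.7617
M5
G00 X163.0621 Y203.9452
M4 S796
G1 X27.9136 Y190.5054 F631
G1 X86.7670 Y37.5679
G1 X129.9784 Y7.6605
G1 X14.4097 Y52.6630
G1 X37.6429 Y19.3888
G1 X163.0621 Y203.9452
M5
G00 X0.0000 Y0.0000

1 u = 1 mm; y_m = 261.7360 − y.

[1] `<path>` cubic bezier, #ff0000→cut S796 F631: (133.5493,18.8764) → (106.4768,71.8822) → (69.9360,164.2752) → (62.9263,216.0941)

[2] `<path>` closed polygon, #ff8800→score S453 F2137: (59.2410,207.1655) → (64.6774,12.9371) → (133.5125,212.1112) → (69.1535,9.0853) → (151.6228,105.3712) → (51.0648,102.4747) → (59.2410,207.1655) (closed)

[3] `<path>` quadratic bezier, #ff0000→cut S796 F631: (23.6881,167.4827) → (80.4724,141.3027) → (126.2968,120.8251) → (161.1612,106.0499)

[4] `<path>` quadratic bezier, #ff0000→cut S796 F631: (70.1400,84.2949) → (85.3979,137.1911) → (114.6072,186.8480) → (157.7680,233.2655)

[5] `<path>` closed polygon, #ff0000→cut S796 F631: (5.9171,183.8949) → (44.4564,60.2134) → (29.6269,169.9078) → (43.2819,161.4436) → (5.9171,183.8949) (closed)

[6] `<path>` quadratic bezier, #ff0000→cut S796 F631: (99.3357,123.5827) → (128.8535,133.8814) → (145.7341,138.6078) → (149.9776,137.7617)

[7] `<polygon>` closed polygon, #ff0000→cut S796 F631: (163.0621,203.9452) → (27.9136,190.5054) → (86.7670,37.5679) → (129.9784,7.6605) → (14.4097,52.6630) → (37.6429,19.3888) → (163.0621,203.9452) (closed)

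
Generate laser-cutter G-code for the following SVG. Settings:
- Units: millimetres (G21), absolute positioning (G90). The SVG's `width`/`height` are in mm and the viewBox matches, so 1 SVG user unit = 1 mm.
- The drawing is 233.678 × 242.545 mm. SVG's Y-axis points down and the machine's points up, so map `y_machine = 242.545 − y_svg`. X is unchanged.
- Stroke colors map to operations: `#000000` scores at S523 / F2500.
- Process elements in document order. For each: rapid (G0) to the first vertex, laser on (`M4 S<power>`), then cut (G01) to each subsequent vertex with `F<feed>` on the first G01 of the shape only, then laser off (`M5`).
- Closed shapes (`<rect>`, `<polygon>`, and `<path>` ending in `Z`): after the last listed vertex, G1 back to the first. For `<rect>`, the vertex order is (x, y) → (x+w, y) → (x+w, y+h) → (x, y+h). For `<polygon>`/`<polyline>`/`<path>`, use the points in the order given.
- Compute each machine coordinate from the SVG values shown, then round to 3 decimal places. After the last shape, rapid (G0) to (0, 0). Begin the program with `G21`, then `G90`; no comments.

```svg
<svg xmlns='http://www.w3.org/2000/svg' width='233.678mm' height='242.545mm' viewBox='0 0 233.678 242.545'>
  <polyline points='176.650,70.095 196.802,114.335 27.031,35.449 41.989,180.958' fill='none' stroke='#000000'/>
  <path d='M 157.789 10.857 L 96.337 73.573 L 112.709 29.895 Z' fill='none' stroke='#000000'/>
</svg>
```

viewBox `0 0 233.678 242.545` with mm width/height → 1 unit = 1 mm. Flip: y_m = 242.545 − y_svg.

**Shape 1** — `<polyline>` open polyline, stroke `#000000` → score (S523, F2500). Machine vertices: (176.650,172.450) → (196.802,128.210) → (27.031,207.096) → (41.989,61.587). Open path.

**Shape 2** — `<path>` closed polygon, stroke `#000000` → score (S523, F2500). Machine vertices: (157.789,231.688) → (96.337,168.972) → (112.709,212.650) → (157.789,231.688). Closed: final G1 returns to the first vertex.

G21
G90
G0 X176.650 Y172.450
M4 S523
G01 X196.802 Y128.210 F2500
G01 X27.031 Y207.096
G01 X41.989 Y61.587
M5
G0 X157.789 Y231.688
M4 S523
G01 X96.337 Y168.972 F2500
G01 X112.709 Y212.650
G01 X157.789 Y231.688
M5
G0 X0.000 Y0.000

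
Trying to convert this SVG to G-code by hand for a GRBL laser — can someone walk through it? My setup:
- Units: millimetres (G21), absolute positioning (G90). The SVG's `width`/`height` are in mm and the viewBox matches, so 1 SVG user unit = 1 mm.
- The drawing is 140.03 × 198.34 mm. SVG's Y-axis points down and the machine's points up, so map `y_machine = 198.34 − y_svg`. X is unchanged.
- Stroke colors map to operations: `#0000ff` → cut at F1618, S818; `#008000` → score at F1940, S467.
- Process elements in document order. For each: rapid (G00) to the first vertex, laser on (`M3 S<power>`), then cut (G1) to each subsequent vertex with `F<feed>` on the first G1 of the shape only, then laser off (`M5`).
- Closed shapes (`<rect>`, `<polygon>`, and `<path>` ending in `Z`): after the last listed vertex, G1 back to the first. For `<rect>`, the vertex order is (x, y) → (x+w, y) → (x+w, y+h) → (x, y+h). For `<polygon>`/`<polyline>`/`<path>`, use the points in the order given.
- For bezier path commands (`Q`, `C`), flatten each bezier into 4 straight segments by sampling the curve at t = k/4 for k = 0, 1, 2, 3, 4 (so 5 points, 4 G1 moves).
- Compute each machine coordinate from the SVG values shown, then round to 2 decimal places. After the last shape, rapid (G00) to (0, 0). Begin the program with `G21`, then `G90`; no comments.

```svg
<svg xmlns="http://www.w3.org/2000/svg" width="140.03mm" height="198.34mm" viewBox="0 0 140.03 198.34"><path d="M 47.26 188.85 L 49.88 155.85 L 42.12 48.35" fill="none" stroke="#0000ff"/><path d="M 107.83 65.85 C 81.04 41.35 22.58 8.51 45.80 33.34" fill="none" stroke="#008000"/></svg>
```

G21
G90
G00 X47.26 Y9.49
M3 S818
G1 X49.88 Y42.49 F1618
G1 X42.12 Y149.99
M5
G00 X107.83 Y132.49
M3 S467
G1 X83.57 Y151.40 F1940
G1 X58.06 Y167.24
G1 X41.93 Y173.84
G1 X45.80 Y165.00
M5
G00 X0.00 Y0.00

viewBox `0 0 140.03 198.34` with mm width/height → 1 unit = 1 mm. Flip: y_m = 198.34 − y_svg.

**Shape 1** — `<path>` open polyline, stroke `#0000ff` → cut (S818, F1618). Machine vertices: (47.26,9.49) → (49.88,42.49) → (42.12,149.99). Open path.

**Shape 2** — `<path>` cubic bezier, stroke `#008000` → score (S467, F1940). Control points (SVG): P0=(107.83,65.85), P1=(81.04,41.35), P2=(22.58,8.51), P3=(45.80,33.34); sampled at t=k/4. Machine vertices: (107.83,132.49) → (83.57,151.40) → (58.06,167.24) → (41.93,173.84) → (45.80,165.00). Open path.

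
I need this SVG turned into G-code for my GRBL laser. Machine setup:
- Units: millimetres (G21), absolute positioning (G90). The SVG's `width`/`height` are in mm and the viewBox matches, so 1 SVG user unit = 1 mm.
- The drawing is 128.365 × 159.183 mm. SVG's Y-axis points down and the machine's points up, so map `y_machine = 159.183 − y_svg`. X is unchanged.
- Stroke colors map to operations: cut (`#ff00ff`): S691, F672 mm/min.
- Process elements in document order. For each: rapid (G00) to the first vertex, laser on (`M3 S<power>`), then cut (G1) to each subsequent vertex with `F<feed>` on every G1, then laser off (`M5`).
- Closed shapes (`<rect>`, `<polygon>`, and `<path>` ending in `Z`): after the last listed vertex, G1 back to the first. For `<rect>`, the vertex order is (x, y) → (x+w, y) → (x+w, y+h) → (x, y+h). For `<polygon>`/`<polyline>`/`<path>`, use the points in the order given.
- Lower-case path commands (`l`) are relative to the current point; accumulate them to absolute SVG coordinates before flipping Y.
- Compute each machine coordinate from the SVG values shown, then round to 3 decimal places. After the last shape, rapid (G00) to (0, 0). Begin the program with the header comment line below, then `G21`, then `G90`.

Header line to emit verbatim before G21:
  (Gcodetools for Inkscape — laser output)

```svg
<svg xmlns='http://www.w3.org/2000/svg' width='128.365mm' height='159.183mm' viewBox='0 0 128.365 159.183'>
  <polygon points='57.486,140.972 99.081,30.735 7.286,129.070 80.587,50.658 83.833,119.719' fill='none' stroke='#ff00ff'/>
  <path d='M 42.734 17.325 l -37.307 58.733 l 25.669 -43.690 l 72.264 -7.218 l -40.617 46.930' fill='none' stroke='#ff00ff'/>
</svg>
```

1 u = 1 mm; y_m = 159.183 − y.

[1] `<polygon>` closed polygon, #ff00ff→cut S691 F672: (57.486,18.211) → (99.081,128.448) → (7.286,30.113) → (80.587,108.525) → (83.833,39.464) → (57.486,18.211) (closed)

[2] `<path>` open polyline, #ff00ff→cut S691 F672: (42.734,141.858) → (5.427,83.125) → (31.096,126.815) → (103.360,134.033) → (62.743,87.103)

(Gcodetools for Inkscape — laser output)
G21
G90
G00 X57.486 Y18.211
M3 S691
G1 X99.081 Y128.448 F672
G1 X7.286 Y30.113 F672
G1 X80.587 Y108.525 F672
G1 X83.833 Y39.464 F672
G1 X57.486 Y18.211 F672
M5
G00 X42.734 Y141.858
M3 S691
G1 X5.427 Y83.125 F672
G1 X31.096 Y126.815 F672
G1 X103.360 Y134.033 F672
G1 X62.743 Y87.103 F672
M5
G00 X0.000 Y0.000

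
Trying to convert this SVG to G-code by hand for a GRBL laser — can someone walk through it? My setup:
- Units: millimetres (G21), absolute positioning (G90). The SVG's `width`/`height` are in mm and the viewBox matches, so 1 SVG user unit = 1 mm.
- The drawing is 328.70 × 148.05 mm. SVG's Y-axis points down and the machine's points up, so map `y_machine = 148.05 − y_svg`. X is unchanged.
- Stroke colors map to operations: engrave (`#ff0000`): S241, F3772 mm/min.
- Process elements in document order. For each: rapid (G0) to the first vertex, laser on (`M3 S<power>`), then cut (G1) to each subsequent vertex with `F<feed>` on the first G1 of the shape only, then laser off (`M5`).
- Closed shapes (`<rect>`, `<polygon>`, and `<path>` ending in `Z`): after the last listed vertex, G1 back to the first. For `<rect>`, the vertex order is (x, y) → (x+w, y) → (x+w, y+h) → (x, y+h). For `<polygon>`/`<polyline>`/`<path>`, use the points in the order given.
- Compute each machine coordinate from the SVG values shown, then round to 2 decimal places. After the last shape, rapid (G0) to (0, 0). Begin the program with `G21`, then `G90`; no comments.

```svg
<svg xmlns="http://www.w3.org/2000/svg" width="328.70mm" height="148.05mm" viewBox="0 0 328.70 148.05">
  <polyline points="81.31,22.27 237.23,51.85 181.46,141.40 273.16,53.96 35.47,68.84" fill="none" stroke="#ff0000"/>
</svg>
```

Since the viewBox matches the mm dimensions, user units are millimetres directly. The only transform is the Y-flip y_m = 148.05 − y_svg.

Shape 1 is a open polyline drawn with `<polyline>`. Its stroke #ff0000 means engrave at S241, F3772. After flipping Y the toolpath is (81.31,125.78) → (237.23,96.20) → (181.46,6.65) → (273.16,94.09) → (35.47,79.21).

G21
G90
G0 X81.31 Y125.78
M3 S241
G1 X237.23 Y96.20 F3772
G1 X181.46 Y6.65
G1 X273.16 Y94.09
G1 X35.47 Y79.21
M5
G0 X0.00 Y0.00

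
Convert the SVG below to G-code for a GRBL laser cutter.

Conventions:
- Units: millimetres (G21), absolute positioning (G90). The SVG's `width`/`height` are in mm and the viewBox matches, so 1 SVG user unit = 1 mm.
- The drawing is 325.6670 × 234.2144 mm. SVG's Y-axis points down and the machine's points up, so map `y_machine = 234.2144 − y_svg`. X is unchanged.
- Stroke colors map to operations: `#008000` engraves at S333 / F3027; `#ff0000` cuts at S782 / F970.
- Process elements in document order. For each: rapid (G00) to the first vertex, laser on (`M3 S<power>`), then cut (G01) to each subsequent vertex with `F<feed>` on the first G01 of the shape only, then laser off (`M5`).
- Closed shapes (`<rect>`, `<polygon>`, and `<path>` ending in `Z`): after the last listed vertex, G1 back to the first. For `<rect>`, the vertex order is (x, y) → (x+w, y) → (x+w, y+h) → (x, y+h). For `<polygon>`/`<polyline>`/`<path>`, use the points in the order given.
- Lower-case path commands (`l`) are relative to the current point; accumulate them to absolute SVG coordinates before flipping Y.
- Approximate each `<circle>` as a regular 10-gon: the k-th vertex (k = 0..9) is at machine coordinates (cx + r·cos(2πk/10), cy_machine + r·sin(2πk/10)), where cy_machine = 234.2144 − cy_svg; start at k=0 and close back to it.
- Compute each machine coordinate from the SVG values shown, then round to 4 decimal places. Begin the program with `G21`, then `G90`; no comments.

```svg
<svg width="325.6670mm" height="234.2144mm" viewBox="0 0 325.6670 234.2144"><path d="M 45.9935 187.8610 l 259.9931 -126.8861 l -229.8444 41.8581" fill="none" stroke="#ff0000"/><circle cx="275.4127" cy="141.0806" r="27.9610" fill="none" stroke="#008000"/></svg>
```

Since the viewBox matches the mm dimensions, user units are millimetres directly. The only transform is the Y-flip y_m = 234.2144 − y_svg.

Shape 1 is a open polyline drawn with `<path>`. Its stroke #ff0000 means cut at S782, F970. After flipping Y the toolpath is (45.9935,46.3534) → (305.9866,173.2395) → (76.1422,131.3814).

Shape 2 is a circle drawn with `<circle>`. Its stroke #008000 means engrave at S333, F3027. After flipping Y the toolpath is (303.3737,93.1338) → (298.0336,109.5689) → (284.0531,119.7263) → (266.7723,119.7263) → (252.7918,109.5689) → (247.4517,93.1338) → (252.7918,76.6987) → (266.7723,66.5413) → (284.0531,66.5413) → (298.0336,76.6987) → (303.3737,93.1338), returning to the start.

G21
G90
G00 X45.9935 Y46.3534
M3 S782
G01 X305.9866 Y173.2395 F970
G01 X76.1422 Y131.3814
M5
G00 X303.3737 Y93.1338
M3 S333
G01 X298.0336 Y109.5689 F3027
G01 X284.0531 Y119.7263
G01 X266.7723 Y119.7263
G01 X252.7918 Y109.5689
G01 X247.4517 Y93.1338
G01 X252.7918 Y76.6987
G01 X266.7723 Y66.5413
G01 X284.0531 Y66.5413
G01 X298.0336 Y76.6987
G01 X303.3737 Y93.1338
M5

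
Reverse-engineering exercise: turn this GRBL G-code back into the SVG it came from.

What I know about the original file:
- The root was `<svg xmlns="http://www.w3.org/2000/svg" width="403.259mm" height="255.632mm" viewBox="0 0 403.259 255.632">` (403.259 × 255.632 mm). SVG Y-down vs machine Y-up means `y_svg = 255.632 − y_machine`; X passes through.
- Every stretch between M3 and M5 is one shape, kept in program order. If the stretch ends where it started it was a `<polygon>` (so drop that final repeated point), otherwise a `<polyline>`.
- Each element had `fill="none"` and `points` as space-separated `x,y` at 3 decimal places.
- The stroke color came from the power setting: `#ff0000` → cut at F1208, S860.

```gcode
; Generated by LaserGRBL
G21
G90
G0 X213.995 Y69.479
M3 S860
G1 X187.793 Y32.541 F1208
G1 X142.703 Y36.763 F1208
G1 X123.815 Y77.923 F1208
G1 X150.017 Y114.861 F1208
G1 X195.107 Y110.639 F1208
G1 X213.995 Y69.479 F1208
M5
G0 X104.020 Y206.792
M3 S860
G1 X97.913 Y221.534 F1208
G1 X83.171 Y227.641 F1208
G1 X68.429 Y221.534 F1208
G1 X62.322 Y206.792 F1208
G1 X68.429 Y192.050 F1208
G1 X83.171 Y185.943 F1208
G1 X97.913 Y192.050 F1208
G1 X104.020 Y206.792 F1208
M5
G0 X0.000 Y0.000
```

<svg xmlns="http://www.w3.org/2000/svg" width="403.259mm" height="255.632mm" viewBox="0 0 403.259 255.632">
  <polygon points="213.995,186.153 187.793,223.091 142.703,218.869 123.815,177.709 150.017,140.771 195.107,144.993" fill="none" stroke="#ff0000"/>
  <polygon points="104.020,48.840 97.913,34.098 83.171,27.991 68.429,34.098 62.322,48.840 68.429,63.582 83.171,69.689 97.913,63.582" fill="none" stroke="#ff0000"/>
</svg>

Machine Y-up, SVG Y-down with viewBox height 255.632, so y_svg = 255.632 − y_machine; X carries over. Every run uses S860, so all elements get stroke `#ff0000` (cut).

Run 1: The run returns to its start, so emit a `<polygon>` with points (Y-flipped): 213.995,186.153 187.793,223.091 142.703,218.869 123.815,177.709 150.017,140.771 195.107,144.993.

Run 2: The run returns to its start, so emit a `<polygon>` with points (Y-flipped): 104.020,48.840 97.913,34.098 83.171,27.991 68.429,34.098 62.322,48.840 68.429,63.582 83.171,69.689 97.913,63.582.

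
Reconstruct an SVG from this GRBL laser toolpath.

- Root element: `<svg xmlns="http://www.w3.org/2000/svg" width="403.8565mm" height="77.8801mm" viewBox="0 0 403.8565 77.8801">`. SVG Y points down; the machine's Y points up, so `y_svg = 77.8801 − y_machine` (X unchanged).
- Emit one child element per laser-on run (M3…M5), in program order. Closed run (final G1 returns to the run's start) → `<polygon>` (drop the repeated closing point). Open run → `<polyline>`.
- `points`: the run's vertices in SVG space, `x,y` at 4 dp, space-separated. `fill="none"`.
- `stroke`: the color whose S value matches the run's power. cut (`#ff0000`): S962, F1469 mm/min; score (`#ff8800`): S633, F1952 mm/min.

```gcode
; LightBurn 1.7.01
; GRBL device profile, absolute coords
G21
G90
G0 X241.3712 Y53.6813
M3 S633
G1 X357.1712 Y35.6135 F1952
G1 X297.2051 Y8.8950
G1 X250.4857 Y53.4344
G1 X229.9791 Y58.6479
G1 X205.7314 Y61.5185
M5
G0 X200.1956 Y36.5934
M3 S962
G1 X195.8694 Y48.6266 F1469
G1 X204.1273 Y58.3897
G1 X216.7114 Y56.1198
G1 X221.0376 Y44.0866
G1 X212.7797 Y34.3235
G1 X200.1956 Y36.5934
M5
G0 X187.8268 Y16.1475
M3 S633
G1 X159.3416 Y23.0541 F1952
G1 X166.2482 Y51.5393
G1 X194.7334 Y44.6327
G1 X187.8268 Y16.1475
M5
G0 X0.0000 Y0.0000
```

Each laser-on run becomes one SVG element. Flip Y back into SVG space with y_svg = 77.8801 − y_machine.

Run 1: the run's S633 means `#ff8800` (score). The run is open, so emit a `<polyline>` with points (Y-flipped): 241.3712,24.1988 357.1712,42.2666 297.2051,68.9851 250.4857,24.4457 229.9791,19.2322 205.7314,16.3616.

Run 2: power S962 maps to stroke `#ff0000` (cut). The run returns to its start, so emit a `<polygon>` with points (Y-flipped): 200.1956,41.2867 195.8694,29.2535 204.1273,19.4904 216.7114,21.7603 221.0376,33.7935 212.7797,43.5566.

Run 3: S633 ⇒ score layer `#ff8800`. The run returns to its start, so emit a `<polygon>` with points (Y-flipped): 187.8268,61.7326 159.3416,54.8260 166.2482,26.3408 194.7334,33.2474.

<svg xmlns="http://www.w3.org/2000/svg" width="403.8565mm" height="77.8801mm" viewBox="0 0 403.8565 77.8801">
  <polyline points="241.3712,24.1988 357.1712,42.2666 297.2051,68.9851 250.4857,24.4457 229.9791,19.2322 205.7314,16.3616" fill="none" stroke="#ff8800"/>
  <polygon points="200.1956,41.2867 195.8694,29.2535 204.1273,19.4904 216.7114,21.7603 221.0376,33.7935 212.7797,43.5566" fill="none" stroke="#ff0000"/>
  <polygon points="187.8268,61.7326 159.3416,54.8260 166.2482,26.3408 194.7334,33.2474" fill="none" stroke="#ff8800"/>
</svg>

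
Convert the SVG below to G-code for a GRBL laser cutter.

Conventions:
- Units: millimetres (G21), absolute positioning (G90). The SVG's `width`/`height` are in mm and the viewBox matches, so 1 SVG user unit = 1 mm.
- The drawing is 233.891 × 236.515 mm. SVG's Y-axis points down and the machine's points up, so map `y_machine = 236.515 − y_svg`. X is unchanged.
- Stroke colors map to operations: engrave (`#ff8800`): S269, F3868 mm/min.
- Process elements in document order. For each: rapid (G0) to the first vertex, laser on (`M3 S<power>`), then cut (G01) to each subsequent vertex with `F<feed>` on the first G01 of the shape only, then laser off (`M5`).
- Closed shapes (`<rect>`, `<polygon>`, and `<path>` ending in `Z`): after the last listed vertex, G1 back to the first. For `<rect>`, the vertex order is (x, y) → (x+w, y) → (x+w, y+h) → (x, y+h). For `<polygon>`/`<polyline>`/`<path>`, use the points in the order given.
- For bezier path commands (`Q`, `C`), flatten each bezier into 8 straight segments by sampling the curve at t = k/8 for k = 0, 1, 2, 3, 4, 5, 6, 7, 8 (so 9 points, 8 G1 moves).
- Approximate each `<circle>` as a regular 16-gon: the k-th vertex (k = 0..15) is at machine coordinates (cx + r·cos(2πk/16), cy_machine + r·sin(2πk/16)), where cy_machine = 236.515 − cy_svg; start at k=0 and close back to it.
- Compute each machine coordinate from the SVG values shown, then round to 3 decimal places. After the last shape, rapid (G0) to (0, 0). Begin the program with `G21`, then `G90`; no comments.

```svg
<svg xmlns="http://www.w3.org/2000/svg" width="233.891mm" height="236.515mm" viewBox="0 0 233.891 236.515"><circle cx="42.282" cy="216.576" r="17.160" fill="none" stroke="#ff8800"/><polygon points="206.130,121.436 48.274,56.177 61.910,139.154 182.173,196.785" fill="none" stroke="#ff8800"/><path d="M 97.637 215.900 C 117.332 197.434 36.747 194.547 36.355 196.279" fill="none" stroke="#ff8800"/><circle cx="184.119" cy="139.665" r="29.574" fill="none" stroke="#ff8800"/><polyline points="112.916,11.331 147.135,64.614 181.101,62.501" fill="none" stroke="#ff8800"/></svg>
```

viewBox `0 0 233.891 236.515` with mm width/height → 1 unit = 1 mm. Flip: y_m = 236.515 − y_svg.

**Shape 1** — `<circle>` circle, stroke `#ff8800` → engrave (S269, F3868). Machine vertices: (59.442,19.939) → (58.136,26.506) → (54.416,32.073) → (48.849,35.793) → (42.282,37.099) → (35.715,35.793) → (30.148,32.073) → (26.428,26.506) → (25.122,19.939) → (26.428,13.372) → (30.148,7.805) → (35.715,4.085) → (42.282,2.779) → (48.849,4.085) → (54.416,7.805) → (58.136,13.372) → (59.442,19.939). Closed: final G1 returns to the first vertex.

**Shape 2** — `<polygon>` closed polygon, stroke `#ff8800` → engrave (S269, F3868). Machine vertices: (206.130,115.079) → (48.274,180.338) → (61.910,97.361) → (182.173,39.730) → (206.130,115.079). Closed: final G1 returns to the first vertex.

**Shape 3** — `<path>` cubic bezier, stroke `#ff8800` → engrave (S269, F3868). Control points (SVG): P0=(97.637,215.900), P1=(117.332,197.434), P2=(36.747,194.547), P3=(36.355,196.279); sampled at t=k/8. Machine vertices: (97.637,20.615) → (100.674,26.831) → (96.426,31.715) → (87.005,35.395) → (74.529,38.000) → (61.110,39.658) → (48.865,40.498) → (39.909,40.648) → (36.355,40.236). Open path.

**Shape 4** — `<circle>` circle, stroke `#ff8800` → engrave (S269, F3868). Machine vertices: (213.693,96.850) → (211.442,108.167) → (205.031,117.762) → (195.436,124.173) → (184.119,126.424) → (172.802,124.173) → (163.207,117.762) → (156.796,108.167) → (154.545,96.850) → (156.796,85.533) → (163.207,75.938) → (172.802,69.527) → (184.119,67.276) → (195.436,69.527) → (205.031,75.938) → (211.442,85.533) → (213.693,96.850). Closed: final G1 returns to the first vertex.

**Shape 5** — `<polyline>` open polyline, stroke `#ff8800` → engrave (S269, F3868). Machine vertices: (112.916,225.184) → (147.135,171.901) → (181.101,174.014). Open path.

G21
G90
G0 X59.442 Y19.939
M3 S269
G01 X58.136 Y26.506 F3868
G01 X54.416 Y32.073
G01 X48.849 Y35.793
G01 X42.282 Y37.099
G01 X35.715 Y35.793
G01 X30.148 Y32.073
G01 X26.428 Y26.506
G01 X25.122 Y19.939
G01 X26.428 Y13.372
G01 X30.148 Y7.805
G01 X35.715 Y4.085
G01 X42.282 Y2.779
G01 X48.849 Y4.085
G01 X54.416 Y7.805
G01 X58.136 Y13.372
G01 X59.442 Y19.939
M5
G0 X206.130 Y115.079
M3 S269
G01 X48.274 Y180.338 F3868
G01 X61.910 Y97.361
G01 X182.173 Y39.730
G01 X206.130 Y115.079
M5
G0 X97.637 Y20.615
M3 S269
G01 X100.674 Y26.831 F3868
G01 X96.426 Y31.715
G01 X87.005 Y35.395
G01 X74.529 Y38.000
G01 X61.110 Y39.658
G01 X48.865 Y40.498
G01 X39.909 Y40.648
G01 X36.355 Y40.236
M5
G0 X213.693 Y96.850
M3 S269
G01 X211.442 Y108.167 F3868
G01 X205.031 Y117.762
G01 X195.436 Y124.173
G01 X184.119 Y126.424
G01 X172.802 Y124.173
G01 X163.207 Y117.762
G01 X156.796 Y108.167
G01 X154.545 Y96.850
G01 X156.796 Y85.533
G01 X163.207 Y75.938
G01 X172.802 Y69.527
G01 X184.119 Y67.276
G01 X195.436 Y69.527
G01 X205.031 Y75.938
G01 X211.442 Y85.533
G01 X213.693 Y96.850
M5
G0 X112.916 Y225.184
M3 S269
G01 X147.135 Y171.901 F3868
G01 X181.101 Y174.014
M5
G0 X0.000 Y0.000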